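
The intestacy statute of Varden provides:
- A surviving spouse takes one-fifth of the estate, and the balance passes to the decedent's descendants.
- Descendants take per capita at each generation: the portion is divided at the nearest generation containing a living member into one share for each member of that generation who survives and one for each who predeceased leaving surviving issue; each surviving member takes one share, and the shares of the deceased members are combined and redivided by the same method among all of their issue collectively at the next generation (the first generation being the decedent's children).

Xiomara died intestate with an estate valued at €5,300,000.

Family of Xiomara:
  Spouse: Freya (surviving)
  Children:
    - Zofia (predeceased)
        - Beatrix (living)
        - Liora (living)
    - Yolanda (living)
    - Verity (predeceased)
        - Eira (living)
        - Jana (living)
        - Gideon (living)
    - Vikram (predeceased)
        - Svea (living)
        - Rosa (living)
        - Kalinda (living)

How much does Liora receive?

Freya takes one-fifth of €5,300,000 = €1,060,000. The remaining €4,240,000 passes to the descendants.
The descendants' portion (€4,240,000) is divided at the children's generation into 4 shares of €1,060,000. Yolanda takes €1,060,000. The 3 shares of the deceased (Zofia, Verity, and Vikram) are combined into a pool of €3,180,000.
That pool (€3,180,000) is divided at the grandchildren's generation equally among Beatrix, Liora, Eira, Jana, Gideon, Svea, Rosa, and Kalinda: €397,500 each.

Liora receives €397,500.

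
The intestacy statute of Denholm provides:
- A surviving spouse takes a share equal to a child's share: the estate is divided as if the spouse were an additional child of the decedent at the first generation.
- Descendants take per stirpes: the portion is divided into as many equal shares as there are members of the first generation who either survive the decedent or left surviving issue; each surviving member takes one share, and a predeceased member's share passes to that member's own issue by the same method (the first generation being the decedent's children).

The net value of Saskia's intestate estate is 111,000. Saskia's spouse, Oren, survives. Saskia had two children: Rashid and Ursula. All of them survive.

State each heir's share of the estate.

The spouse counts as an additional share at the children's level, so there are 3 primary shares of 37,000. Oren takes one such share (37,000).
The children's combined portion (74,000) is divided into 2 shares of 37,000: Rashid and Ursula each take 37,000.

Oren: 37,000; Rashid: 37,000; Ursula: 37,000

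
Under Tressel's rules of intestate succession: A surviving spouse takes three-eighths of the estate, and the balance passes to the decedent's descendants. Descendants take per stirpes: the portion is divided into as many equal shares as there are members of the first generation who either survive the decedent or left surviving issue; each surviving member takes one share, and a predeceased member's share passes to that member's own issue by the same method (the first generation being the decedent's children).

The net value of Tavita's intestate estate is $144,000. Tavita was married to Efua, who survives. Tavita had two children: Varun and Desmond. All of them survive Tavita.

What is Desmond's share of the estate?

Desmond receives $45,000.

Efua takes three-eighths of $144,000 = $54,000. The remaining $90,000 passes to the descendants.
The descendants' portion ($90,000) is divided into 2 shares of $45,000: Varun and Desmond each take $45,000.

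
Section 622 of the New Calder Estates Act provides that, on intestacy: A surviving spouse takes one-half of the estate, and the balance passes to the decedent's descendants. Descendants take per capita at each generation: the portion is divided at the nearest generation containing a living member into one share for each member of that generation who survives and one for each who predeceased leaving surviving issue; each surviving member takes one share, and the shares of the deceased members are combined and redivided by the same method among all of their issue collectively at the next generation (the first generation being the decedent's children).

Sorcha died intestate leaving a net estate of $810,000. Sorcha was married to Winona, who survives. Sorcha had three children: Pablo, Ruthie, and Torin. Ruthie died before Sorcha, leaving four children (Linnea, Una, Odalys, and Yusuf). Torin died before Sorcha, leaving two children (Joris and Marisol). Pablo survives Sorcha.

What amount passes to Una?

Una receives $45,000.

Winona takes one-half of $810,000 = $405,000. The remaining $405,000 passes to the descendants.
The descendants' portion ($405,000) is divided at the children's generation into 3 shares of $135,000. Pablo takes $135,000. The 2 shares of the deceased (Ruthie and Torin) are combined into a pool of $270,000.
That pool ($270,000) is divided at the grandchildren's generation equally among Linnea, Una, Odalys, Yusuf, Joris, and Marisol: $45,000 each.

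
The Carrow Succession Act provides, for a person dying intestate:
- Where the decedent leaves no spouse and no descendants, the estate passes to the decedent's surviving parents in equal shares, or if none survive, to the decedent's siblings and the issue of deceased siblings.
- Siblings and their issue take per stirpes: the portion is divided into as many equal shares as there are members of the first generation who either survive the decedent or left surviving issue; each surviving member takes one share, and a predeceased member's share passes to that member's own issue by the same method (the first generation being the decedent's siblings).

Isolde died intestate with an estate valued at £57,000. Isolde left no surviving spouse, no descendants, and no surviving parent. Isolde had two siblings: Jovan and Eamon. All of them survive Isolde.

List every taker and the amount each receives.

Jovan: £28,500; Eamon: £28,500

The entire £57,000 passes to the siblings and their issue.
That amount (£57,000) is divided into 2 shares of £28,500: Jovan and Eamon each take £28,500.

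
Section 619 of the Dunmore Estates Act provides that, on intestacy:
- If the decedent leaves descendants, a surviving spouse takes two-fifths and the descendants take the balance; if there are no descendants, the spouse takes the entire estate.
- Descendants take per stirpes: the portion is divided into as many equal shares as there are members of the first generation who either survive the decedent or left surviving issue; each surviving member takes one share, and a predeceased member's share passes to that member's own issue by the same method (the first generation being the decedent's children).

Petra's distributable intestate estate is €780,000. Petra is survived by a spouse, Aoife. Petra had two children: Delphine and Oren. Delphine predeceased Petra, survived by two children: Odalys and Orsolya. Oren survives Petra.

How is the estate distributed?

Aoife: €312,000; Odalys: €117,000; Orsolya: €117,000; Oren: €234,000

Aoife takes two-fifths of €780,000 = €312,000. The remaining €468,000 passes to the descendants.
The descendants' portion (€468,000) is divided into 2 shares of €234,000: Oren takes €234,000; Delphine's €234,000 share passes to Delphine's issue.
Delphine's share (€234,000) is divided into 2 shares of €117,000: Odalys and Orsolya each take €117,000.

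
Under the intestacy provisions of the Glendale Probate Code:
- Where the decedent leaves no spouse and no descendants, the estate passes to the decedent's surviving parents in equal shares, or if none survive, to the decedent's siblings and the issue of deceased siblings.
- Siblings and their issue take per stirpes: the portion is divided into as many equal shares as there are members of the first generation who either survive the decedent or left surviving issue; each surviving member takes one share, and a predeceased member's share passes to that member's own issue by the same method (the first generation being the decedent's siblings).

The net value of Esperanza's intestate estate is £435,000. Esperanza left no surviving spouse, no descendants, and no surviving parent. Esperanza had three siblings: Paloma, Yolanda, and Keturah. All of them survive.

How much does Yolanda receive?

The entire £435,000 passes to the siblings and their issue.
That amount (£435,000) is divided into 3 shares of £145,000: Paloma, Yolanda, and Keturah each take £145,000.

Yolanda receives £145,000.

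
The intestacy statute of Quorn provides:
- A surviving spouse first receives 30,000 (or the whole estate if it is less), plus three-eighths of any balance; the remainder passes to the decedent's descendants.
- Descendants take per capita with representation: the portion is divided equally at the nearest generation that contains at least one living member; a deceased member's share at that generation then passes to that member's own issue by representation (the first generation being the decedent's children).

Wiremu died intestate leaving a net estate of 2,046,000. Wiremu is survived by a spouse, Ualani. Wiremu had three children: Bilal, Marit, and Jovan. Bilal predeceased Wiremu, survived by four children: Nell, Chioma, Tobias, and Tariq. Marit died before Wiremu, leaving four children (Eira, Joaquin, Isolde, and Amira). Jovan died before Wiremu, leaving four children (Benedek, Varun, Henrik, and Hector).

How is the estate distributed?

Ualani first takes 30,000, leaving a balance of 2,016,000. Ualani then takes three-eighths of the balance (756,000), for a total of 786,000. The remaining 1,260,000 passes to the descendants.
No child survives, so the initial division is made at the grandchildren's generation.
The descendants' portion (1,260,000) is divided into 12 shares of 105,000: Nell, Chioma, Tobias, Tariq, Eira, Joaquin, Isolde, Amira, Benedek, Varun, Henrik, and Hector each take 105,000.

Ualani: 786,000; Nell: 105,000; Chioma: 105,000; Tobias: 105,000; Tariq: 105,000; Eira: 105,000; Joaquin: 105,000; Isolde: 105,000; Amira: 105,000; Benedek: 105,000; Varun: 105,000; Henrik: 105,000; Hector: 105,000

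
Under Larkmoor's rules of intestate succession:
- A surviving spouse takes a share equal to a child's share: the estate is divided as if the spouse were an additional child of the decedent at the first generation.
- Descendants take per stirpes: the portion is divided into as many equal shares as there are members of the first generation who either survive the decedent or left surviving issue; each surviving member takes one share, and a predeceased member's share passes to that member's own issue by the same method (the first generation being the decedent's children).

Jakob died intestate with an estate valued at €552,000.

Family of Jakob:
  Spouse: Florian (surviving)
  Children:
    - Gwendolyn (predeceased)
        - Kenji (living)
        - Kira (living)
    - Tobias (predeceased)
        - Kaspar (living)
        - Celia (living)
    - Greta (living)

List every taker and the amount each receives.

The spouse counts as an additional share at the children's level, so there are 4 primary shares of €138,000. Florian takes one such share (€138,000).
The children's combined portion (€414,000) is divided into 3 shares of €138,000: Greta takes €138,000; Gwendolyn's €138,000 share passes to Gwendolyn's issue; Tobias's €138,000 share passes to Tobias's issue.
Gwendolyn's share (€138,000) is divided into 2 shares of €69,000: Kenji and Kira each take €69,000.
Tobias's share (€138,000) is divided into 2 shares of €69,000: Kaspar and Celia each take €69,000.

Florian: €138,000; Kenji: €69,000; Kira: €69,000; Kaspar: €69,000; Celia: €69,000; Greta: €138,000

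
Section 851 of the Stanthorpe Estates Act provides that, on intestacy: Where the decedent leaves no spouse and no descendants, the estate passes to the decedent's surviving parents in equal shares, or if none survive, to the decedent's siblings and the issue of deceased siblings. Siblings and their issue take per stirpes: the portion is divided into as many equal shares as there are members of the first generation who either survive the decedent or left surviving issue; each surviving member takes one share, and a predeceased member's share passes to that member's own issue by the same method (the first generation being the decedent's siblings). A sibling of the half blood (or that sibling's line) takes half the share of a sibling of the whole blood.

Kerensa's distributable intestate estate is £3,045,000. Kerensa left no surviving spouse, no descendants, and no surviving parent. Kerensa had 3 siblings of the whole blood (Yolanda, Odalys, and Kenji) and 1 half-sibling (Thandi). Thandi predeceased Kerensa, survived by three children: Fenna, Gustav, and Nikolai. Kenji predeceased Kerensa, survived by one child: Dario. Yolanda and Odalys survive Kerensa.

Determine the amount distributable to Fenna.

Fenna receives £145,000.

The entire £3,045,000 passes to the siblings and their issue.
Counting each half-blood sibling's line as half a unit, there are 7/2 units in £3,045,000, so one unit is £870,000. Whole-blood lines (Yolanda, Odalys, and Kenji) take £870,000 each; half-blood lines (Thandi) take £435,000 each.
Thandi's share (£435,000) is divided into 3 shares of £145,000: Fenna, Gustav, and Nikolai each take £145,000.
Kenji's share (£870,000) passes entirely to Dario.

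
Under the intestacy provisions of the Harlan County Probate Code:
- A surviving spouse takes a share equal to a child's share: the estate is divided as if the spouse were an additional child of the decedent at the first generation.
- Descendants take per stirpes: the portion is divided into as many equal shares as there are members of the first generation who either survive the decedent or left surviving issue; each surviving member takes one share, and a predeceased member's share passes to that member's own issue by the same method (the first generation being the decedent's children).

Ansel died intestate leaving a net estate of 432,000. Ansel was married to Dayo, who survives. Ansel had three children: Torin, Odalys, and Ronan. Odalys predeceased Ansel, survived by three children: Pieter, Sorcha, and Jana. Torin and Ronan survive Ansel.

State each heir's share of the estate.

Dayo: 108,000; Torin: 108,000; Pieter: 36,000; Sorcha: 36,000; Jana: 36,000; Ronan: 108,000

The spouse counts as an additional share at the children's level, so there are 4 primary shares of 108,000. Dayo takes one such share (108,000).
The children's combined portion (324,000) is divided into 3 shares of 108,000: Torin and Ronan each take 108,000; Odalys's 108,000 share passes to Odalys's issue.
Odalys's share (108,000) is divided into 3 shares of 36,000: Pieter, Sorcha, and Jana each take 36,000.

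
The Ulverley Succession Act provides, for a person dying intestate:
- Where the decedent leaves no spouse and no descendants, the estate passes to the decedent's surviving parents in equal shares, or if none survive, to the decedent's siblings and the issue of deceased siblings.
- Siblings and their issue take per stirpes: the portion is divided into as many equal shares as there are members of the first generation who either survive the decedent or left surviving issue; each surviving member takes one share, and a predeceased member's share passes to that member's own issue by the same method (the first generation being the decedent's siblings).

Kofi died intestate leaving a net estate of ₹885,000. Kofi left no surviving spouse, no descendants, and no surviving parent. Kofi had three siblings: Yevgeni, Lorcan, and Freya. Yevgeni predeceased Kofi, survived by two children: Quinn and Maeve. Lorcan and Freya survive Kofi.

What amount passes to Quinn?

Quinn receives ₹147,500.

The entire ₹885,000 passes to the siblings and their issue.
That amount (₹885,000) is divided into 3 shares of ₹295,000: Lorcan and Freya each take ₹295,000; Yevgeni's ₹295,000 share passes to Yevgeni's issue.
Yevgeni's share (₹295,000) is divided into 2 shares of ₹147,500: Quinn and Maeve each take ₹147,500.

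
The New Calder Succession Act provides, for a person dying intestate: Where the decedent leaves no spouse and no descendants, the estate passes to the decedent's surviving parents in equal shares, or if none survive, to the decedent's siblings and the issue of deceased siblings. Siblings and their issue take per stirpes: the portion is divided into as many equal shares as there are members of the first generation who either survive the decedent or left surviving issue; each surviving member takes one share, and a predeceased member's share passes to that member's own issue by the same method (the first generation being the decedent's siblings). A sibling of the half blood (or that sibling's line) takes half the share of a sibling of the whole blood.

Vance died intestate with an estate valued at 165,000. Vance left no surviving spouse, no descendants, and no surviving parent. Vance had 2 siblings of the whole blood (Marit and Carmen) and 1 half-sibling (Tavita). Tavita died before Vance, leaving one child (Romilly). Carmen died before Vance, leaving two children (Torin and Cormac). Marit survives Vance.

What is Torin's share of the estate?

The entire 165,000 passes to the siblings and their issue.
Counting each half-blood sibling's line as half a unit, there are 5/2 units in 165,000, so one unit is 66,000. Whole-blood lines (Marit and Carmen) take 66,000 each; half-blood lines (Tavita) take 33,000 each.
Tavita's share (33,000) passes entirely to Romilly.
Carmen's share (66,000) is divided into 2 shares of 33,000: Torin and Cormac each take 33,000.

Torin receives 33,000.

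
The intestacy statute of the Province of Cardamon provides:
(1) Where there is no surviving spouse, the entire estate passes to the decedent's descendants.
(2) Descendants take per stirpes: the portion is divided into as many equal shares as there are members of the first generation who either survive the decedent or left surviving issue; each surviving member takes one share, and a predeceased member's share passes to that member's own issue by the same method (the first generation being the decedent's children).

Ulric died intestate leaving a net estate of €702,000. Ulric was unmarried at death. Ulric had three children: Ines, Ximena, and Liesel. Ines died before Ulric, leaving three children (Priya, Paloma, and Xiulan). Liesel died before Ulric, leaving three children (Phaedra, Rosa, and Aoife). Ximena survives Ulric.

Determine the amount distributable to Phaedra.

The entire €702,000 passes to the descendants.
That amount (€702,000) is divided into 3 shares of €234,000: Ximena takes €234,000; Ines's €234,000 share passes to Ines's issue; Liesel's €234,000 share passes to Liesel's issue.
Ines's share (€234,000) is divided into 3 shares of €78,000: Priya, Paloma, and Xiulan each take €78,000.
Liesel's share (€234,000) is divided into 3 shares of €78,000: Phaedra, Rosa, and Aoife each take €78,000.

Phaedra receives €78,000.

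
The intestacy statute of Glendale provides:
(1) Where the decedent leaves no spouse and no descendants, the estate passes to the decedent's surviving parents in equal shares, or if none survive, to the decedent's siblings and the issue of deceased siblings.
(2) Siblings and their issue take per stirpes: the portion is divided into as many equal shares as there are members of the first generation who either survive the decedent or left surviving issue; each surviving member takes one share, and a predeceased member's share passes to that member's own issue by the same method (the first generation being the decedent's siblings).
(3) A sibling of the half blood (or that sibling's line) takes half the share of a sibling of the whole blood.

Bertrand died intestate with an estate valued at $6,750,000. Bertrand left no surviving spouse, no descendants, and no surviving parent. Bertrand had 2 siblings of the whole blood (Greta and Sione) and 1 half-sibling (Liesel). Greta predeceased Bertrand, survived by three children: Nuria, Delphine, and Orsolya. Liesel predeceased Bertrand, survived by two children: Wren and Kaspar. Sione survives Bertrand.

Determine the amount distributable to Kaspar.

The entire $6,750,000 passes to the siblings and their issue.
Counting each half-blood sibling's line as half a unit, there are 5/2 units in $6,750,000, so one unit is $2,700,000. Whole-blood lines (Greta and Sione) take $2,700,000 each; half-blood lines (Liesel) take $1,350,000 each.
Greta's share ($2,700,000) is divided into 3 shares of $900,000: Nuria, Delphine, and Orsolya each take $900,000.
Liesel's share ($1,350,000) is divided into 2 shares of $675,000: Wren and Kaspar each take $675,000.

Kaspar receives $675,000.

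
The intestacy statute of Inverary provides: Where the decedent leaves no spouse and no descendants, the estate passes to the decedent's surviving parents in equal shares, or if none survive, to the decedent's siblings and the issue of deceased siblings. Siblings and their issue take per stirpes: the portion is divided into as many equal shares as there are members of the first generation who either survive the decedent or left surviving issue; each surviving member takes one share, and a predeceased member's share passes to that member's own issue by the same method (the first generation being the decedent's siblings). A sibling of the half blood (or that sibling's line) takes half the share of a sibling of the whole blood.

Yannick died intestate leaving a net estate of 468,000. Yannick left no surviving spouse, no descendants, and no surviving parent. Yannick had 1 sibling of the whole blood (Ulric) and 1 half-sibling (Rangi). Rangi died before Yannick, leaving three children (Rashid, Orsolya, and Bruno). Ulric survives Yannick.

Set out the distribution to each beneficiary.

The entire 468,000 passes to the siblings and their issue.
Counting each half-blood sibling's line as half a unit, there are 3/2 units in 468,000, so one unit is 312,000. Whole-blood lines (Ulric) take 312,000 each; half-blood lines (Rangi) take 156,000 each.
Rangi's share (156,000) is divided into 3 shares of 52,000: Rashid, Orsolya, and Bruno each take 52,000.

Rashid: 52,000; Orsolya: 52,000; Bruno: 52,000; Ulric: 312,000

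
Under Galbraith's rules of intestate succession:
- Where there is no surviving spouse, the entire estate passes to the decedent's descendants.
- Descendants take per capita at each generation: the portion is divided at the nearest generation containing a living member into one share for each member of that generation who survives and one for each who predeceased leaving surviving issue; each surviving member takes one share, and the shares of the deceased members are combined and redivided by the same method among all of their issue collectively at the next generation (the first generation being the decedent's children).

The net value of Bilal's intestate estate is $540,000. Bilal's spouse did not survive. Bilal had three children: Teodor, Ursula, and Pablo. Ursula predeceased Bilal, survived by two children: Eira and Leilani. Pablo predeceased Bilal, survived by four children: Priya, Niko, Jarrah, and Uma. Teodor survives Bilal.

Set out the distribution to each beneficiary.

The entire $540,000 passes to the descendants.
That amount ($540,000) is divided at the children's generation into 3 shares of $180,000. Teodor takes $180,000. The 2 shares of the deceased (Ursula and Pablo) are combined into a pool of $360,000.
That pool ($360,000) is divided at the grandchildren's generation equally among Eira, Leilani, Priya, Niko, Jarrah, and Uma: $60,000 each.

Teodor: $180,000; Eira: $60,000; Leilani: $60,000; Priya: $60,000; Niko: $60,000; Jarrah: $60,000; Uma: $60,000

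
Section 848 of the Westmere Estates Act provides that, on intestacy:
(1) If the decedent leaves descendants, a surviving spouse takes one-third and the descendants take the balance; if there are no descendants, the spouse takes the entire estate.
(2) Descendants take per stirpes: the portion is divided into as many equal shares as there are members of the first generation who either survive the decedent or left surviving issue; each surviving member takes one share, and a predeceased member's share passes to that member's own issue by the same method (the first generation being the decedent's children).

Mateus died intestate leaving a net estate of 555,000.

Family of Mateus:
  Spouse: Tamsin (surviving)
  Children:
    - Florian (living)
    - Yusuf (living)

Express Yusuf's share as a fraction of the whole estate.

Yusuf receives 1/3 of the estate.

Tamsin takes one-third of 555,000 = 185,000. The remaining 370,000 passes to the descendants.
The descendants' portion (370,000) is divided into 2 shares of 185,000: Florian and Yusuf each take 185,000.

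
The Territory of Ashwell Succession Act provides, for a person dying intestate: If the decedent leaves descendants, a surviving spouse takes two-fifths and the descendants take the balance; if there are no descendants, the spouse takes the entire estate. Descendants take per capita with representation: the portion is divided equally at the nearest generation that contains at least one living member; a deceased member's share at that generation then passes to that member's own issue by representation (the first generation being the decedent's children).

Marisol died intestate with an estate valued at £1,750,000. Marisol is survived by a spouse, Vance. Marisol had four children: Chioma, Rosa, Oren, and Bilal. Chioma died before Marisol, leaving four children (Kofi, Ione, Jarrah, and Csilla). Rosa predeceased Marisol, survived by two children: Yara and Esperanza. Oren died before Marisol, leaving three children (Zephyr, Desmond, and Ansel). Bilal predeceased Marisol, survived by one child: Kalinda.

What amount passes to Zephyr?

Zephyr receives £105,000.

Vance takes two-fifths of £1,750,000 = £700,000. The remaining £1,050,000 passes to the descendants.
No child survives, so the initial division is made at the grandchildren's generation.
The descendants' portion (£1,050,000) is divided into 10 shares of £105,000: Kofi, Ione, Jarrah, Csilla, Yara, Esperanza, Zephyr, Desmond, Ansel, and Kalinda each take £105,000.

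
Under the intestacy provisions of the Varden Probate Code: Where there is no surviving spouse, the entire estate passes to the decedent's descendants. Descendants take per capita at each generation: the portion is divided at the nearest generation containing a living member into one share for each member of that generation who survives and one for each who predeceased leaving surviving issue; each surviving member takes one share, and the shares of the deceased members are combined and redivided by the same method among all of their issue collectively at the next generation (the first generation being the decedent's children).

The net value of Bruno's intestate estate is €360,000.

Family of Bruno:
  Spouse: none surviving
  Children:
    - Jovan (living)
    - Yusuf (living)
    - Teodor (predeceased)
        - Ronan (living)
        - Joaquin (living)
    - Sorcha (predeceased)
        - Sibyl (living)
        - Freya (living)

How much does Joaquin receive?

Joaquin receives €45,000.

The entire €360,000 passes to the descendants.
That amount (€360,000) is divided at the children's generation into 4 shares of €90,000. Jovan and Yusuf each take €90,000. The 2 shares of the deceased (Teodor and Sorcha) are combined into a pool of €180,000.
That pool (€180,000) is divided at the grandchildren's generation equally among Ronan, Joaquin, Sibyl, and Freya: €45,000 each.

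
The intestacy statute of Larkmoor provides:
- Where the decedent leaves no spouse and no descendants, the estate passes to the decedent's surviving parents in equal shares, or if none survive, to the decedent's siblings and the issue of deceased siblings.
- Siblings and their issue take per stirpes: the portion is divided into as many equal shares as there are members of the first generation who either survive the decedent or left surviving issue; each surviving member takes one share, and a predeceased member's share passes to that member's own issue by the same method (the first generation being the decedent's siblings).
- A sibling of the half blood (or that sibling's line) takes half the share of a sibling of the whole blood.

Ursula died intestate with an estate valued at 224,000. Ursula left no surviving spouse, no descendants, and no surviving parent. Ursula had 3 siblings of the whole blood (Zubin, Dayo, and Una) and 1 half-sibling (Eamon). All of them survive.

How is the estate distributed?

Zubin: 64,000; Eamon: 32,000; Dayo: 64,000; Una: 64,000

The entire 224,000 passes to the siblings and their issue.
Counting each half-blood sibling's line as half a unit, there are 7/2 units in 224,000, so one unit is 64,000. Whole-blood lines (Zubin, Dayo, and Una) take 64,000 each; half-blood lines (Eamon) take 32,000 each.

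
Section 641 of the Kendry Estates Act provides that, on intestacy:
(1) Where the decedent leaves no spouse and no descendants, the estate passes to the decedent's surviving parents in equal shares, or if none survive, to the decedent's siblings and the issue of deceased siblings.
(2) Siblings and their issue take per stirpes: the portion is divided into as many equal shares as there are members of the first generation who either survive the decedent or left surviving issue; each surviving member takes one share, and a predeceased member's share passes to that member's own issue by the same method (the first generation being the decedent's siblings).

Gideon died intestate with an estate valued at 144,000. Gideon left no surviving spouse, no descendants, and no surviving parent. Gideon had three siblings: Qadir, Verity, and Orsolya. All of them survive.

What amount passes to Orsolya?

Orsolya receives 48,000.

The entire 144,000 passes to the siblings and their issue.
That amount (144,000) is divided into 3 shares of 48,000: Qadir, Verity, and Orsolya each take 48,000.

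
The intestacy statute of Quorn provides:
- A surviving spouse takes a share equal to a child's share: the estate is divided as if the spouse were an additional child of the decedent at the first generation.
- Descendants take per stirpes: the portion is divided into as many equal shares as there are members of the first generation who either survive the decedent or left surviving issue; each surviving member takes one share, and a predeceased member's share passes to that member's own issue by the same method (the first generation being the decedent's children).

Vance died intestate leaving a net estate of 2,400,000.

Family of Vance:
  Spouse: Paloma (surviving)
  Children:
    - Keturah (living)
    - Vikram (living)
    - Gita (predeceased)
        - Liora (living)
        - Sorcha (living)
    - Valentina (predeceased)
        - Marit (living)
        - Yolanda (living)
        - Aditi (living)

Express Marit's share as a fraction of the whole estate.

The spouse counts as an additional share at the children's level, so there are 5 primary shares of 480,000. Paloma takes one such share (480,000).
The children's combined portion (1,920,000) is divided into 4 shares of 480,000: Keturah and Vikram each take 480,000; Gita's 480,000 share passes to Gita's issue; Valentina's 480,000 share passes to Valentina's issue.
Gita's share (480,000) is divided into 2 shares of 240,000: Liora and Sorcha each take 240,000.
Valentina's share (480,000) is divided into 3 shares of 160,000: Marit, Yolanda, and Aditi each take 160,000.

Marit receives 1/15 of the estate.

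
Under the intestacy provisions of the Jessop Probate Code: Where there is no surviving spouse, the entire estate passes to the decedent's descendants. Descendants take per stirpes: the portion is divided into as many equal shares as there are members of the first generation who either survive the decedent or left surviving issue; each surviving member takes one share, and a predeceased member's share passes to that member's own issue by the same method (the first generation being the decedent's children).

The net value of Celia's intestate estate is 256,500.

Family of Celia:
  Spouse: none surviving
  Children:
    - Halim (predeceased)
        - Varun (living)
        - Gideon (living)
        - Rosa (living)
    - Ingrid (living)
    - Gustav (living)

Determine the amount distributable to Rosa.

The entire 256,500 passes to the descendants.
That amount (256,500) is divided into 3 shares of 85,500: Ingrid and Gustav each take 85,500; Halim's 85,500 share passes to Halim's issue.
Halim's share (85,500) is divided into 3 shares of 28,500: Varun, Gideon, and Rosa each take 28,500.

Rosa receives 28,500.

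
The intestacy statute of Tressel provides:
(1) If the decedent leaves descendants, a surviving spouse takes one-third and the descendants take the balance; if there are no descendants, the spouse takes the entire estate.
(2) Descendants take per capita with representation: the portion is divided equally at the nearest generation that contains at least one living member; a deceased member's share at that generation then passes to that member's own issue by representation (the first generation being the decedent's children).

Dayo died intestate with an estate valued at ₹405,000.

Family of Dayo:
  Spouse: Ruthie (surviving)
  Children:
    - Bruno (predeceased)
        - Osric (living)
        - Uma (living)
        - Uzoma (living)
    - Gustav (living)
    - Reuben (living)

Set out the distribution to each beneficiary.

Ruthie: ₹135,000; Osric: ₹30,000; Uma: ₹30,000; Uzoma: ₹30,000; Gustav: ₹90,000; Reuben: ₹90,000

Ruthie takes one-third of ₹405,000 = ₹135,000. The remaining ₹270,000 passes to the descendants.
The descendants' portion (₹270,000) is divided into 3 shares of ₹90,000: Gustav and Reuben each take ₹90,000; Bruno's ₹90,000 share passes to Bruno's issue.
Bruno's share (₹90,000) is divided into 3 shares of ₹30,000: Osric, Uma, and Uzoma each take ₹30,000.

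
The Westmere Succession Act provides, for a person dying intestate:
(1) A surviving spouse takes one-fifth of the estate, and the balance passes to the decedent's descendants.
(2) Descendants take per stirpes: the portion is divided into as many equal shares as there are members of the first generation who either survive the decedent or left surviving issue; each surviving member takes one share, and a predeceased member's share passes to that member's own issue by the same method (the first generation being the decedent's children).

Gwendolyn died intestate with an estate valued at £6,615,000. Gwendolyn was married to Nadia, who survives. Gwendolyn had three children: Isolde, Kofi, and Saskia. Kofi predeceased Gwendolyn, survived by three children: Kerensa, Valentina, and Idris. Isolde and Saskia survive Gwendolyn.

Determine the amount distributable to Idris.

Nadia takes one-fifth of £6,615,000 = £1,323,000. The remaining £5,292,000 passes to the descendants.
The descendants' portion (£5,292,000) is divided into 3 shares of £1,764,000: Isolde and Saskia each take £1,764,000; Kofi's £1,764,000 share passes to Kofi's issue.
Kofi's share (£1,764,000) is divided into 3 shares of £588,000: Kerensa, Valentina, and Idris each take £588,000.

Idris receives £588,000.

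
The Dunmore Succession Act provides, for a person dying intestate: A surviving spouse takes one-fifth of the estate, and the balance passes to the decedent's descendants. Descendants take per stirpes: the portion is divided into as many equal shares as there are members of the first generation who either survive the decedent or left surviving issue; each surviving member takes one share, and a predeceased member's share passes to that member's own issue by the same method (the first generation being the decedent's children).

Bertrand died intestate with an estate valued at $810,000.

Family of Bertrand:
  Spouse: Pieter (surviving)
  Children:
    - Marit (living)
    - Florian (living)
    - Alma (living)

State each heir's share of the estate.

Pieter: $162,000; Marit: $216,000; Florian: $216,000; Alma: $216,000

Pieter takes one-fifth of $810,000 = $162,000. The remaining $648,000 passes to the descendants.
The descendants' portion ($648,000) is divided into 3 shares of $216,000: Marit, Florian, and Alma each take $216,000.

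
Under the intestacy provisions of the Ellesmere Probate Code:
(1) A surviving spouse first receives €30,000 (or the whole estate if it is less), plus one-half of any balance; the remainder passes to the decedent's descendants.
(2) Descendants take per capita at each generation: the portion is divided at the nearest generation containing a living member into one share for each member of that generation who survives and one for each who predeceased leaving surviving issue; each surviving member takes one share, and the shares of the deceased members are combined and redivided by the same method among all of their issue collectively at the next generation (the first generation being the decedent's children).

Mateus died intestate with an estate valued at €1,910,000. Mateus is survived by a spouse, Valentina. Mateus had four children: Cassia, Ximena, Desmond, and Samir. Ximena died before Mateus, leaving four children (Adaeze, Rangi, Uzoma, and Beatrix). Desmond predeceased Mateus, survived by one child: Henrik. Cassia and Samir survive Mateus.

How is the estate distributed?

Valentina: €970,000; Cassia: €235,000; Adaeze: €94,000; Rangi: €94,000; Uzoma: €94,000; Beatrix: €94,000; Henrik: €94,000; Samir: €235,000

Valentina first takes €30,000, leaving a balance of €1,880,000. Valentina then takes one-half of the balance (€940,000), for a total of €970,000. The remaining €940,000 passes to the descendants.
The descendants' portion (€940,000) is divided at the children's generation into 4 shares of €235,000. Cassia and Samir each take €235,000. The 2 shares of the deceased (Ximena and Desmond) are combined into a pool of €470,000.
That pool (€470,000) is divided at the grandchildren's generation equally among Adaeze, Rangi, Uzoma, Beatrix, and Henrik: €94,000 each.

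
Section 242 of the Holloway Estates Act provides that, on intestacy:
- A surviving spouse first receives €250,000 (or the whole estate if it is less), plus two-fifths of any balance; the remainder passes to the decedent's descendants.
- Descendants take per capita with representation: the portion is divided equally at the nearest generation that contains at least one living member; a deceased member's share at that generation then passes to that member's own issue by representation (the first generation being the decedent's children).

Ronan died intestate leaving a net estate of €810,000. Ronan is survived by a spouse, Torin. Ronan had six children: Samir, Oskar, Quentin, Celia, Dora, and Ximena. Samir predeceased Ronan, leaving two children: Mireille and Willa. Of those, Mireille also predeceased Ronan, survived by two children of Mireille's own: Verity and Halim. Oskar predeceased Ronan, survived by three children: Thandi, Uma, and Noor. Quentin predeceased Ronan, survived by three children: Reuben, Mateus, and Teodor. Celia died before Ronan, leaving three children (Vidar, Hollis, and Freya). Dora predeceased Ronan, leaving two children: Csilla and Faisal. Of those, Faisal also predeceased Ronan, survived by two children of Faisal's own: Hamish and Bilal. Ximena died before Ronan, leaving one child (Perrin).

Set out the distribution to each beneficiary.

Torin: €474,000; Verity: €12,000; Halim: €12,000; Willa: €24,000; Thandi: €24,000; Uma: €24,000; Noor: €24,000; Reuben: €24,000; Mateus: €24,000; Teodor: €24,000; Vidar: €24,000; Hollis: €24,000; Freya: €24,000; Csilla: €24,000; Hamish: €12,000; Bilal: €12,000; Perrin: €24,000

Torin first takes €250,000, leaving a balance of €560,000. Torin then takes two-fifths of the balance (€224,000), for a total of €474,000. The remaining €336,000 passes to the descendants.
No child survives, so the initial division is made at the grandchildren's generation.
The descendants' portion (€336,000) is divided into 14 shares of €24,000: Willa, Thandi, Uma, Noor, Reuben, Mateus, Teodor, Vidar, Hollis, Freya, Csilla, and Perrin each take €24,000; Mireille's €24,000 share passes to Mireille's issue; Faisal's €24,000 share passes to Faisal's issue.
Mireille's share (€24,000) is divided into 2 shares of €12,000: Verity and Halim each take €12,000.
Faisal's share (€24,000) is divided into 2 shares of €12,000: Hamish and Bilal each take €12,000.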